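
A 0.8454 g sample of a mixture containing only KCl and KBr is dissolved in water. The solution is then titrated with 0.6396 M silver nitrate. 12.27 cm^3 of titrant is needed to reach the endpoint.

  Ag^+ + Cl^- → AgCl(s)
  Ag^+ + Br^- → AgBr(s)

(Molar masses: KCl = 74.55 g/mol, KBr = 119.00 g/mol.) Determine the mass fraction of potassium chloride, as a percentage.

n(AgNO3) = 0.01227 × 0.6396 = 7.848 × 10^-3 mol
Let x = n(KCl), y = n(KBr).
Titrant: 1x + 1y = 7.848 × 10^-3;  mass: 74.55x + 119.00y = 0.8454
Solving, x = 1.991 × 10^-3 mol, y = 5.857 × 10^-3 mol
mass of KCl = 1.991 × 10^-3 × 74.55 = 0.1484 g
% KCl = 0.1484 / 0.8454 × 100 = 17.56 %

17.56 %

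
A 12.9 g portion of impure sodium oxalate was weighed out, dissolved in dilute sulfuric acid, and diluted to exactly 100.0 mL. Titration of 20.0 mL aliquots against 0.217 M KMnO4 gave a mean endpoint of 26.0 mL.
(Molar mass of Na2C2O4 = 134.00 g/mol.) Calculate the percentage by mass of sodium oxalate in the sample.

2 MnO4^- + 5 C2O4^2- + 16 H^+ → 2 Mn^2+ + 10 CO2 + 8 H2O
n(KMnO4) per titration = 0.0260 × 0.217 = 5.64 × 10^-3 mol
From the 5:2 ratio, n(Na2C2O4) in each aliquot = 5/2 × 5.64 × 10^-3 = 0.0141 mol
n(Na2C2O4) in the whole flask = 0.0141 × 100.0/20.0 = 0.0705 mol
mass of Na2C2O4 = 0.0705 × 134.00 = 9.45 g
% Na2C2O4 = 9.45 / 12.9 × 100 = 73.3 %

73.3 %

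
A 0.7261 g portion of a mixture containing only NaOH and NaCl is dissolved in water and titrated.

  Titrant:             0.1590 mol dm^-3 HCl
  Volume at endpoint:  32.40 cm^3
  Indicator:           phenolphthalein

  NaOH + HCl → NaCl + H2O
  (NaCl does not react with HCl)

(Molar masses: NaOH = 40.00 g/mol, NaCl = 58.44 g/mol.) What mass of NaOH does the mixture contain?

n(HCl) = 0.03240 × 0.1590 = 5.152 × 10^-3 mol
Let x = n(NaOH), y = n(NaCl).
Titrant: 1x = 5.152 × 10^-3;  mass: 40.00x + 58.44y = 0.7261
Solving, x = 5.152 × 10^-3 mol, y = 8.899 × 10^-3 mol
mass of NaOH = 5.152 × 10^-3 × 40.00 = 0.2061 g

0.2061 g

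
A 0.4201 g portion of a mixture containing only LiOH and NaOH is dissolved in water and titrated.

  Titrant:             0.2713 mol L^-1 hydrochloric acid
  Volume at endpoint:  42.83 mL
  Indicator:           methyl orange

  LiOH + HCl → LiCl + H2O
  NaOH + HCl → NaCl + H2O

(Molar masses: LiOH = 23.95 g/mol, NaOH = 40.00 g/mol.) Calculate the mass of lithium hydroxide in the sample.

0.06669 g

n(HCl) = 0.04283 × 0.2713 = 0.01162 mol
Let x = n(LiOH), y = n(NaOH).
Titrant: 1x + 1y = 0.01162;  mass: 23.95x + 40.00y = 0.4201
Solving, x = 2.784 × 10^-3 mol, y = 8.835 × 10^-3 mol
mass of LiOH = 2.784 × 10^-3 × 23.95 = 0.06669 g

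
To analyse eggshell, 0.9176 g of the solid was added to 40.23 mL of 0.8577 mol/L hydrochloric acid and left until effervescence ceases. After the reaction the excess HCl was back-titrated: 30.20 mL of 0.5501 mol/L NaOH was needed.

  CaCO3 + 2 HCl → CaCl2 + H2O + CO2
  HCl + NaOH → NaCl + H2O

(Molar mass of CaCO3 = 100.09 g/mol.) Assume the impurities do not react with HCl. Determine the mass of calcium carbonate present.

0.8954 g

n(HCl) added = 0.04023 × 0.8577 = 0.03451 mol
n(NaOH) used in back-titration = 0.03020 × 0.5501 = 0.01661 mol
n(HCl) left over = 0.01661 mol (1:1 ratio)
n(HCl) consumed by analyte = 0.03451 − 0.01661 = 0.01789 mol
From the 1:2 ratio, n(CaCO3) = 1/2 × 0.01789 = 8.946 × 10^-3 mol
mass of CaCO3 = 8.946 × 10^-3 × 100.09 = 0.8954 g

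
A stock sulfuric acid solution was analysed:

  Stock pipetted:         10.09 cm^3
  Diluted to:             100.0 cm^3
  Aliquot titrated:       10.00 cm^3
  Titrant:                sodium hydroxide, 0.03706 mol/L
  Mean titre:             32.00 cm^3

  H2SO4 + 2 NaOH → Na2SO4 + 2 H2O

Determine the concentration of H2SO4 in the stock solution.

0.5877 mol/L

n(NaOH) = 0.03200 × 0.03706 = 1.186 × 10^-3 mol
From the 1:2 ratio, n(H2SO4) in the aliquot = 1/2 × 1.186 × 10^-3 = 5.930 × 10^-4 mol
[H2SO4]_dilute = 5.930 × 10^-4 / 0.01000 = 0.05930 mol/L
Dilution factor = 100.0 / 10.09 = 9.911
[H2SO4]_stock = 0.05930 × 9.911 = 0.5877 mol/L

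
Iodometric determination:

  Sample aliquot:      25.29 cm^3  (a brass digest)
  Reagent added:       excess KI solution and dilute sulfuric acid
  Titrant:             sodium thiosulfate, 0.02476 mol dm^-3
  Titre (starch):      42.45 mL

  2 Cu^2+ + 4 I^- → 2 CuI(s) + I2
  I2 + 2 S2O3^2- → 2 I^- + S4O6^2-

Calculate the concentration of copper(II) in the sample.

0.04156 mol/L

n(S2O3^2-) = 0.04245 × 0.02476 = 1.051 × 10^-3 mol
n(I2) = n(S2O3^2-)/2 = 5.255 × 10^-4 mol
From the 2:1 ratio, n(Cu2+) in the aliquot = 2/1 × 5.255 × 10^-4 = 1.051 × 10^-3 mol
[Cu2+] = 1.051 × 10^-3 / 0.02529 = 0.04156 mol/L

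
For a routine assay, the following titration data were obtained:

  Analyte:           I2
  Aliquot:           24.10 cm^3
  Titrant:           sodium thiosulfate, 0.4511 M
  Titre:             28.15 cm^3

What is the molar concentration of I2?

I2 + 2 S2O3^2- → 2 I^- + S4O6^2-
n(Na2S2O3) = 0.02815 L × 0.4511 mol/L = 0.01270 mol
From the 1:2 mole ratio, n(I2) = 1/2 × 0.01270 = 6.349 × 10^-3 mol
[I2] = 6.349 × 10^-3 mol / 0.02410 L = 0.2635 mol/L

0.2635 M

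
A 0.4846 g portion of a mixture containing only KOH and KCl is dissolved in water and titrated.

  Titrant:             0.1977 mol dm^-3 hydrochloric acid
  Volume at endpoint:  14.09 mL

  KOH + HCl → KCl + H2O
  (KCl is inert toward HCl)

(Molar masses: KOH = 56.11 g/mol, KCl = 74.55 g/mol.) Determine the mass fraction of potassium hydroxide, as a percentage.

n(HCl) = 0.01409 × 0.1977 = 2.786 × 10^-3 mol
Let x = n(KOH), y = n(KCl).
Titrant: 1x = 2.786 × 10^-3;  mass: 56.11x + 74.55y = 0.4846
Solving, x = 2.786 × 10^-3 mol, y = 4.404 × 10^-3 mol
mass of KOH = 2.786 × 10^-3 × 56.11 = 0.1563 g
% KOH = 0.1563 / 0.4846 × 100 = 32.25 %

32.25 %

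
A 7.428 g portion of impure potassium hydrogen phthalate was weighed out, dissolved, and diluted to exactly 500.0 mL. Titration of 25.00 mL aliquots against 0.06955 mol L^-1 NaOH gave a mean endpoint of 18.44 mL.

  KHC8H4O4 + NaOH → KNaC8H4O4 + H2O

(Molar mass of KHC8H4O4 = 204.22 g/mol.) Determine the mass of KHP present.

n(NaOH) per titration = 0.01844 × 0.06955 = 1.283 × 10^-3 mol
n(KHC8H4O4) in each aliquot = 1.283 × 10^-3 mol (1:1 ratio)
n(KHC8H4O4) in the whole flask = 1.283 × 10^-3 × 500.0/25.00 = 0.02565 mol
mass of KHC8H4O4 = 0.02565 × 204.22 = 5.238 g

5.238 g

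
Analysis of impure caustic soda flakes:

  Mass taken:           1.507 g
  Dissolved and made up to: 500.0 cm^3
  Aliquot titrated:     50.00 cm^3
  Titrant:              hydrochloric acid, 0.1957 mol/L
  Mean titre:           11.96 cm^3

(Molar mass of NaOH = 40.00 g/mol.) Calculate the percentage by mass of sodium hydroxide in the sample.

62.13 %

NaOH + HCl → NaCl + H2O
n(HCl) per titration = 0.01196 × 0.1957 = 2.341 × 10^-3 mol
n(NaOH) in each aliquot = 2.341 × 10^-3 mol (1:1 ratio)
n(NaOH) in the whole flask = 2.341 × 10^-3 × 500.0/50.00 = 0.02341 mol
mass of NaOH = 0.02341 × 40.00 = 0.9362 g
% NaOH = 0.9362 / 1.507 × 100 = 62.13 %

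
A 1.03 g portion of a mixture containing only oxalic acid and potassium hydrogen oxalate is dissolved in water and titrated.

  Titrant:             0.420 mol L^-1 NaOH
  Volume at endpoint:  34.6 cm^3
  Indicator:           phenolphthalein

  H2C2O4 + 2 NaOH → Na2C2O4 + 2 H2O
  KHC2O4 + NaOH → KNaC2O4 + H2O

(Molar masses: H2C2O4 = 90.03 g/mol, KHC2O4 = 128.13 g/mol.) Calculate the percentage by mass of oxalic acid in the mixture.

43.7 %

n(NaOH) = 0.0346 × 0.420 = 0.0145 mol
Let x = n(H2C2O4), y = n(KHC2O4).
Titrant: 2x + 1y = 0.0145;  mass: 90.03x + 128.13y = 1.03
Solving, x = 5.01 × 10^-3 mol, y = 4.52 × 10^-3 mol
mass of H2C2O4 = 5.01 × 10^-3 × 90.03 = 0.451 g
% H2C2O4 = 0.451 / 1.03 × 100 = 43.7 %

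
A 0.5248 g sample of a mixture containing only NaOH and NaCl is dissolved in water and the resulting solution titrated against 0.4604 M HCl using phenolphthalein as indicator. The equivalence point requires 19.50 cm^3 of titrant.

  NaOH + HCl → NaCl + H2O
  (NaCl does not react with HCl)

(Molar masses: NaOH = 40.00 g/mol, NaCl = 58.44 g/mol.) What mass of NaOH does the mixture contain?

0.3591 g

n(HCl) = 0.01950 × 0.4604 = 8.978 × 10^-3 mol
Let x = n(NaOH), y = n(NaCl).
Titrant: 1x = 8.978 × 10^-3;  mass: 40.00x + 58.44y = 0.5248
Solving, x = 8.978 × 10^-3 mol, y = 2.835 × 10^-3 mol
mass of NaOH = 8.978 × 10^-3 × 40.00 = 0.3591 g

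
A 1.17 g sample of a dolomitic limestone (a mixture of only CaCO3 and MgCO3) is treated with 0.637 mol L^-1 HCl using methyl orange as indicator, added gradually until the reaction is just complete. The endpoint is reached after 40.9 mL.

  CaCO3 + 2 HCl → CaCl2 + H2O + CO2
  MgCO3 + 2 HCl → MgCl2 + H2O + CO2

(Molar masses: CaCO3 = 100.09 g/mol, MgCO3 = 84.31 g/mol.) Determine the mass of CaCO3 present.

n(HCl) = 0.0409 × 0.637 = 0.0261 mol
Let x = n(CaCO3), y = n(MgCO3).
Titrant: 2x + 2y = 0.0261;  mass: 100.09x + 84.31y = 1.17
Solving, x = 4.55 × 10^-3 mol, y = 8.48 × 10^-3 mol
mass of CaCO3 = 4.55 × 10^-3 × 100.09 = 0.455 g

0.455 g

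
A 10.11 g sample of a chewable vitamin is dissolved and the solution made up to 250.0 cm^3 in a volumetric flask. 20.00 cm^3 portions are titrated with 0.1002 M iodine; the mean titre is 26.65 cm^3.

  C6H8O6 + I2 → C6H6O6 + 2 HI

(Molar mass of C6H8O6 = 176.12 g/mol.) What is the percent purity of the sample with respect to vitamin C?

n(I2) per titration = 0.02665 × 0.1002 = 2.670 × 10^-3 mol
n(C6H8O6) in each aliquot = 2.670 × 10^-3 mol (1:1 ratio)
n(C6H8O6) in the whole flask = 2.670 × 10^-3 × 250.0/20.00 = 0.03338 mol
mass of C6H8O6 = 0.03338 × 176.12 = 5.879 g
% C6H8O6 = 5.879 / 10.11 × 100 = 58.15 %

58.15 %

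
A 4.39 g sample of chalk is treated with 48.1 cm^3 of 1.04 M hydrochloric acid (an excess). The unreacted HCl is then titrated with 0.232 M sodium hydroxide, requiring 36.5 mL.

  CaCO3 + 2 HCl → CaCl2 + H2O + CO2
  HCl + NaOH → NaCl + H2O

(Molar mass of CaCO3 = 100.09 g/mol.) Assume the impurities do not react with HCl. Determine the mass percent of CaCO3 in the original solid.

n(HCl) added = 0.0481 × 1.04 = 0.0500 mol
n(NaOH) used in back-titration = 0.0365 × 0.232 = 8.47 × 10^-3 mol
n(HCl) left over = 8.47 × 10^-3 mol (1:1 ratio)
n(HCl) consumed by analyte = 0.0500 − 8.47 × 10^-3 = 0.0416 mol
From the 1:2 ratio, n(CaCO3) = 1/2 × 0.0416 = 0.0208 mol
mass of CaCO3 = 0.0208 × 100.09 = 2.08 g
% CaCO3 = 2.08 / 4.39 × 100 = 47.4 %

47.4 %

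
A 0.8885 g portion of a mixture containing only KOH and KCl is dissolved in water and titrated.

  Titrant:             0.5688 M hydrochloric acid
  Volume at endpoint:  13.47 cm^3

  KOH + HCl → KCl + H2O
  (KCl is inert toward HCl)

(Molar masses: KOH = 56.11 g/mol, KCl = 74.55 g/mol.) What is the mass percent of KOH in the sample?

n(HCl) = 0.01347 × 0.5688 = 7.662 × 10^-3 mol
Let x = n(KOH), y = n(KCl).
Titrant: 1x = 7.662 × 10^-3;  mass: 56.11x + 74.55y = 0.8885
Solving, x = 7.662 × 10^-3 mol, y = 6.152 × 10^-3 mol
mass of KOH = 7.662 × 10^-3 × 56.11 = 0.4299 g
% KOH = 0.4299 / 0.8885 × 100 = 48.38 %

48.38 %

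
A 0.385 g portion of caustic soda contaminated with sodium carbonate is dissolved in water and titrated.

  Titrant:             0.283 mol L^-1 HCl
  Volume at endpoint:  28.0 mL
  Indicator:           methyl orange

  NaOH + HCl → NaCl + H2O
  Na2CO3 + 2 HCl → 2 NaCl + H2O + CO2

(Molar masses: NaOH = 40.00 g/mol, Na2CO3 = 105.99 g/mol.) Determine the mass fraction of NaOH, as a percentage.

27.9 %

n(HCl) = 0.0280 × 0.283 = 7.92 × 10^-3 mol
Let x = n(NaOH), y = n(Na2CO3).
Titrant: 1x + 2y = 7.92 × 10^-3;  mass: 40.00x + 105.99y = 0.385
Solving, x = 2.69 × 10^-3 mol, y = 2.62 × 10^-3 mol
mass of NaOH = 2.69 × 10^-3 × 40.00 = 0.108 g
% NaOH = 0.108 / 0.385 × 100 = 27.9 %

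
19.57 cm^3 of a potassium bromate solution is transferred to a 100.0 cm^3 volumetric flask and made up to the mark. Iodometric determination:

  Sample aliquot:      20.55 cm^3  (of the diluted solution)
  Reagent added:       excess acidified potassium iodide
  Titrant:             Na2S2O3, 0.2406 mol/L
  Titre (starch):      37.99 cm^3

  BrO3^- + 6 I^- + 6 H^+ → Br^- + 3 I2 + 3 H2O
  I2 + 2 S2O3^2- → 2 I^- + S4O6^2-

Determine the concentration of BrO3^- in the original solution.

n(S2O3^2-) = 0.03799 × 0.2406 = 9.140 × 10^-3 mol
n(I2) = n(S2O3^2-)/2 = 4.570 × 10^-3 mol
From the 1:3 ratio, n(BrO3^-) in the aliquot = 1/3 × 4.570 × 10^-3 = 1.523 × 10^-3 mol
[BrO3^-]_dilute = 1.523 × 10^-3 / 0.02055 = 0.07413 mol/L
[BrO3^-]_original = 0.07413 × 100.0/19.57 = 0.3788 mol/L

0.3788 mol/L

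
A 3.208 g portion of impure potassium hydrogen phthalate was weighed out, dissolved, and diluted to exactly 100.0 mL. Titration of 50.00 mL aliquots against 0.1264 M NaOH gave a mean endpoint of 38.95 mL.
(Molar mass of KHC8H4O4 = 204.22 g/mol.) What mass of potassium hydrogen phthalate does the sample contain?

2.011 g

KHC8H4O4 + NaOH → KNaC8H4O4 + H2O
n(NaOH) per titration = 0.03895 × 0.1264 = 4.923 × 10^-3 mol
n(KHC8H4O4) in each aliquot = 4.923 × 10^-3 mol (1:1 ratio)
n(KHC8H4O4) in the whole flask = 4.923 × 10^-3 × 100.0/50.00 = 9.847 × 10^-3 mol
mass of KHC8H4O4 = 9.847 × 10^-3 × 204.22 = 2.011 g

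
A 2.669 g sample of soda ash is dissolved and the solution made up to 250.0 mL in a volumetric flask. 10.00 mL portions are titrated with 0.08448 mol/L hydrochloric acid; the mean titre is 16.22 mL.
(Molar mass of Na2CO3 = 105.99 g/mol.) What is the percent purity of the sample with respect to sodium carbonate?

68.02 %

Na2CO3 + 2 HCl → 2 NaCl + H2O + CO2
n(HCl) per titration = 0.01622 × 0.08448 = 1.370 × 10^-3 mol
From the 1:2 ratio, n(Na2CO3) in each aliquot = 1/2 × 1.370 × 10^-3 = 6.851 × 10^-4 mol
n(Na2CO3) in the whole flask = 6.851 × 10^-4 × 250.0/10.00 = 0.01713 mol
mass of Na2CO3 = 0.01713 × 105.99 = 1.815 g
% Na2CO3 = 1.815 / 2.669 × 100 = 68.02 %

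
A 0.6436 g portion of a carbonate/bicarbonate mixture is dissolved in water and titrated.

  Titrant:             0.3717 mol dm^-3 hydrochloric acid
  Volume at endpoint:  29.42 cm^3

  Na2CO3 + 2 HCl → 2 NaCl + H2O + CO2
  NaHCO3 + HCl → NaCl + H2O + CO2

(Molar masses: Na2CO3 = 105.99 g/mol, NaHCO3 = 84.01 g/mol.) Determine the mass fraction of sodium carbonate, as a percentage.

73.03 %

n(HCl) = 0.02942 × 0.3717 = 0.01094 mol
Let x = n(Na2CO3), y = n(NaHCO3).
Titrant: 2x + 1y = 0.01094;  mass: 105.99x + 84.01y = 0.6436
Solving, x = 4.435 × 10^-3 mol, y = 2.066 × 10^-3 mol
mass of Na2CO3 = 4.435 × 10^-3 × 105.99 = 0.4700 g
% Na2CO3 = 0.4700 / 0.6436 × 100 = 73.03 %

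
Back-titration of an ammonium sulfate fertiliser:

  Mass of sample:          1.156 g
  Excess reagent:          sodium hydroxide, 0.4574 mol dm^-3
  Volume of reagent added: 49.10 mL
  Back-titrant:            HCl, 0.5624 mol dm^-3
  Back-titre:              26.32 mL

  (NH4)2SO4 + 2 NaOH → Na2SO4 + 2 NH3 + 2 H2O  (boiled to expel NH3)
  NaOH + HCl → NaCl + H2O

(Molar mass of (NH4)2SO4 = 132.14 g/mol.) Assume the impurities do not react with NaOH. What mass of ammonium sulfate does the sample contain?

0.5058 g

n(NaOH) added = 0.04910 × 0.4574 = 0.02246 mol
n(HCl) used in back-titration = 0.02632 × 0.5624 = 0.01480 mol
n(NaOH) left over = 0.01480 mol (1:1 ratio)
n(NaOH) consumed by analyte = 0.02246 − 0.01480 = 7.656 × 10^-3 mol
From the 1:2 ratio, n((NH4)2SO4) = 1/2 × 7.656 × 10^-3 = 3.828 × 10^-3 mol
mass of (NH4)2SO4 = 3.828 × 10^-3 × 132.14 = 0.5058 g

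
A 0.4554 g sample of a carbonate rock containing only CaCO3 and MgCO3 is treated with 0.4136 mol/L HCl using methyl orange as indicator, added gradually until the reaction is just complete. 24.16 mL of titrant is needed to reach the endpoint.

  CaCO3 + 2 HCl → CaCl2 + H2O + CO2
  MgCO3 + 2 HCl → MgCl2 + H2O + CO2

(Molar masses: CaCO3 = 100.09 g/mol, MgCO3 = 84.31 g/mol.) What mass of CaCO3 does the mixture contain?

0.2167 g

n(HCl) = 0.02416 × 0.4136 = 9.993 × 10^-3 mol
Let x = n(CaCO3), y = n(MgCO3).
Titrant: 2x + 2y = 9.993 × 10^-3;  mass: 100.09x + 84.31y = 0.4554
Solving, x = 2.165 × 10^-3 mol, y = 2.831 × 10^-3 mol
mass of CaCO3 = 2.165 × 10^-3 × 100.09 = 0.2167 g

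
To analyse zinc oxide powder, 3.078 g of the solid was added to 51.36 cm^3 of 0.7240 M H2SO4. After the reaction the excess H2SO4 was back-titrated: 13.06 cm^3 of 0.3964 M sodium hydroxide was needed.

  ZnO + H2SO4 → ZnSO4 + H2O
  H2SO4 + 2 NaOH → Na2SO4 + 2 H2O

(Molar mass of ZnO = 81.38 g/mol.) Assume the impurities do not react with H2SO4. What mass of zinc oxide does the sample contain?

2.815 g

n(H2SO4) added = 0.05136 × 0.7240 = 0.03718 mol
n(NaOH) used in back-titration = 0.01306 × 0.3964 = 5.177 × 10^-3 mol
From the 1:2 ratio, n(H2SO4) left over = 1/2 × 5.177 × 10^-3 = 2.588 × 10^-3 mol
n(H2SO4) consumed by analyte = 0.03718 − 2.588 × 10^-3 = 0.03460 mol
n(ZnO) = 0.03460 mol (1:1 ratio)
mass of ZnO = 0.03460 × 81.38 = 2.815 g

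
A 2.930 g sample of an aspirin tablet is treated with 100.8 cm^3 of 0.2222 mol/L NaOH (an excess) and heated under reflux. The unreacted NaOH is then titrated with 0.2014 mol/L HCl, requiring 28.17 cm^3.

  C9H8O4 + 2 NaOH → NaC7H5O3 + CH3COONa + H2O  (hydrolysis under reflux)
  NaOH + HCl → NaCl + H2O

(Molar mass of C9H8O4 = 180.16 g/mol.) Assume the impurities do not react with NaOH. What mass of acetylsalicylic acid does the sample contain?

n(NaOH) added = 0.1008 × 0.2222 = 0.02240 mol
n(HCl) used in back-titration = 0.02817 × 0.2014 = 5.673 × 10^-3 mol
n(NaOH) left over = 5.673 × 10^-3 mol (1:1 ratio)
n(NaOH) consumed by analyte = 0.02240 − 5.673 × 10^-3 = 0.01672 mol
From the 1:2 ratio, n(C9H8O4) = 1/2 × 0.01672 = 8.362 × 10^-3 mol
mass of C9H8O4 = 8.362 × 10^-3 × 180.16 = 1.507 g

1.507 g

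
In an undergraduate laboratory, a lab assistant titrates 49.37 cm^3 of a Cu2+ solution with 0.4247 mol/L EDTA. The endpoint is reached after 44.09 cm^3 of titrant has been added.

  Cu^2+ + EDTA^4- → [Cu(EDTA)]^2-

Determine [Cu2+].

0.3793 mol/L

n(EDTA) = 0.04409 L × 0.4247 mol/L = 0.01873 mol
n(Cu2+) = 0.01873 mol (1:1 mole ratio)
[Cu2+] = 0.01873 mol / 0.04937 L = 0.3793 mol/L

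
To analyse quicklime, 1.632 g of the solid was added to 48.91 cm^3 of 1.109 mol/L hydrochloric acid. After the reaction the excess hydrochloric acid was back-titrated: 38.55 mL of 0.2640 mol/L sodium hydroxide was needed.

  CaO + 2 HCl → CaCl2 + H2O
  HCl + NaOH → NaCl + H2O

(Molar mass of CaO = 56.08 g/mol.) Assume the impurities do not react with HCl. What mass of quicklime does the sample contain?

1.236 g

n(HCl) added = 0.04891 × 1.109 = 0.05424 mol
n(NaOH) used in back-titration = 0.03855 × 0.2640 = 0.01018 mol
n(HCl) left over = 0.01018 mol (1:1 ratio)
n(HCl) consumed by analyte = 0.05424 − 0.01018 = 0.04406 mol
From the 1:2 ratio, n(CaO) = 1/2 × 0.04406 = 0.02203 mol
mass of CaO = 0.02203 × 56.08 = 1.236 g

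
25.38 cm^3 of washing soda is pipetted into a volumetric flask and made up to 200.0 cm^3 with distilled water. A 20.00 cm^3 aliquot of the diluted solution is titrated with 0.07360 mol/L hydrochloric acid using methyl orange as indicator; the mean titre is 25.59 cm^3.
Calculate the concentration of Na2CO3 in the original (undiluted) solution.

Na2CO3 + 2 HCl → 2 NaCl + H2O + CO2
n(HCl) = 0.02559 × 0.07360 = 1.883 × 10^-3 mol
From the 1:2 ratio, n(Na2CO3) in the aliquot = 1/2 × 1.883 × 10^-3 = 9.417 × 10^-4 mol
[Na2CO3]_dilute = 9.417 × 10^-4 / 0.02000 = 0.04709 mol/L
Dilution factor = 200.0 / 25.38 = 7.880
[Na2CO3]_stock = 0.04709 × 7.880 = 0.3710 mol/L

0.3710 mol/L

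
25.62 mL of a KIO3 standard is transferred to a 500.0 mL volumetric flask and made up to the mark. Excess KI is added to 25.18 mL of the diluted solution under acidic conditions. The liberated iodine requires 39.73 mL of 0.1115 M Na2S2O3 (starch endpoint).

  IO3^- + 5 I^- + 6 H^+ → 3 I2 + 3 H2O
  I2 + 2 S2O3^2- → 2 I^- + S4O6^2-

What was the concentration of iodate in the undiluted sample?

0.5722 M

n(S2O3^2-) = 0.03973 × 0.1115 = 4.430 × 10^-3 mol
n(I2) = n(S2O3^2-)/2 = 2.215 × 10^-3 mol
From the 1:3 ratio, n(IO3^-) in the aliquot = 1/3 × 2.215 × 10^-3 = 7.383 × 10^-4 mol
[IO3^-]_dilute = 7.383 × 10^-4 / 0.02518 = 0.02932 mol/L
[IO3^-]_original = 0.02932 × 500.0/25.62 = 0.5722 mol/L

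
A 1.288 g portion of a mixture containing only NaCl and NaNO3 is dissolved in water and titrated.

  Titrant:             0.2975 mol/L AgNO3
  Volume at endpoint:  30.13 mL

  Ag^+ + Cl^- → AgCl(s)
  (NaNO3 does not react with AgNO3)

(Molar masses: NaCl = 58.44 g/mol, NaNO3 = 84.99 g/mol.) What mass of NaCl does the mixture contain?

0.5238 g

n(AgNO3) = 0.03013 × 0.2975 = 8.964 × 10^-3 mol
Let x = n(NaCl), y = n(NaNO3).
Titrant: 1x = 8.964 × 10^-3;  mass: 58.44x + 84.99y = 1.288
Solving, x = 8.964 × 10^-3 mol, y = 8.991 × 10^-3 mol
mass of NaCl = 8.964 × 10^-3 × 58.44 = 0.5238 g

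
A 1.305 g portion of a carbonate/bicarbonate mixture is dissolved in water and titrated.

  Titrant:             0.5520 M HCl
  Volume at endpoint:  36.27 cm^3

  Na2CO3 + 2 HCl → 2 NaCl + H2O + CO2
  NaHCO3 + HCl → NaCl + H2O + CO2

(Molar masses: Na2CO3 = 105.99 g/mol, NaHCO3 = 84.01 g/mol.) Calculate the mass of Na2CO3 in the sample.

0.6441 g

n(HCl) = 0.03627 × 0.5520 = 0.02002 mol
Let x = n(Na2CO3), y = n(NaHCO3).
Titrant: 2x + 1y = 0.02002;  mass: 105.99x + 84.01y = 1.305
Solving, x = 6.077 × 10^-3 mol, y = 7.867 × 10^-3 mol
mass of Na2CO3 = 6.077 × 10^-3 × 105.99 = 0.6441 g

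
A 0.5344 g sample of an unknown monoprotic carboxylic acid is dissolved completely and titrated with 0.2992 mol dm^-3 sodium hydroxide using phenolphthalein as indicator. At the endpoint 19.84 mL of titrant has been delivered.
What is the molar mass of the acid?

n(NaOH) = 0.01984 L × 0.2992 mol/L = 5.936 × 10^-3 mol
n(HA) = 5.936 × 10^-3 mol (1:1 ratio)
M = m / n = 0.5344 g / 5.936 × 10^-3 mol = 90.03 g/mol

90.03 g/mol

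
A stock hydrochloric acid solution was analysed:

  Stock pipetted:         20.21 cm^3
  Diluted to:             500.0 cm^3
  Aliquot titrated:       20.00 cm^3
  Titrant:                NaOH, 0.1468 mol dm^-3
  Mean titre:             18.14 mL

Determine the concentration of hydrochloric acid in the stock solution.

HCl + NaOH → NaCl + H2O
n(NaOH) = 0.01814 × 0.1468 = 2.663 × 10^-3 mol
n(HCl) in the aliquot = 2.663 × 10^-3 mol (1:1 ratio)
[HCl]_dilute = 2.663 × 10^-3 / 0.02000 = 0.1331 mol/L
Dilution factor = 500.0 / 20.21 = 24.74
[HCl]_stock = 0.1331 × 24.74 = 3.294 mol/L

3.294 mol/L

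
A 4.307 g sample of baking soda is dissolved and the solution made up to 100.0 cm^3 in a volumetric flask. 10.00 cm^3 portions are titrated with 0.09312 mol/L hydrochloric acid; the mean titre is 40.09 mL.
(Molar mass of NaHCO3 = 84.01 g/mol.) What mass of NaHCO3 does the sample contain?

NaHCO3 + HCl → NaCl + H2O + CO2
n(HCl) per titration = 0.04009 × 0.09312 = 3.733 × 10^-3 mol
n(NaHCO3) in each aliquot = 3.733 × 10^-3 mol (1:1 ratio)
n(NaHCO3) in the whole flask = 3.733 × 10^-3 × 100.0/10.00 = 0.03733 mol
mass of NaHCO3 = 0.03733 × 84.01 = 3.136 g

3.136 g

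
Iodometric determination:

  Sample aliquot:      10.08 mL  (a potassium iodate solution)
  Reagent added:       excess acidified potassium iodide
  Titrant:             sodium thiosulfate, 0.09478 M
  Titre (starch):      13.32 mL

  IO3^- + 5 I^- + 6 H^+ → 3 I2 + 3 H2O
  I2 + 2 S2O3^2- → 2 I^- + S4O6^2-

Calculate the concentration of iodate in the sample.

0.02087 M

n(S2O3^2-) = 0.01332 × 0.09478 = 1.262 × 10^-3 mol
n(I2) = n(S2O3^2-)/2 = 6.312 × 10^-4 mol
From the 1:3 ratio, n(IO3^-) in the aliquot = 1/3 × 6.312 × 10^-4 = 2.104 × 10^-4 mol
[IO3^-] = 2.104 × 10^-4 / 0.01008 = 0.02087 mol/L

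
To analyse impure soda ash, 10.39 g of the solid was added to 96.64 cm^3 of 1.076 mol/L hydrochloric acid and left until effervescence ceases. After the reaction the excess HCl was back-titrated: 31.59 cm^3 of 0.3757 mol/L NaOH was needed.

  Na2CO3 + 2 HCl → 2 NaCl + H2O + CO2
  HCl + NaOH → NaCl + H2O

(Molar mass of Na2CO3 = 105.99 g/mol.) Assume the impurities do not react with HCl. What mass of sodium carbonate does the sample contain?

n(HCl) added = 0.09664 × 1.076 = 0.1040 mol
n(NaOH) used in back-titration = 0.03159 × 0.3757 = 0.01187 mol
n(HCl) left over = 0.01187 mol (1:1 ratio)
n(HCl) consumed by analyte = 0.1040 − 0.01187 = 0.09212 mol
From the 1:2 ratio, n(Na2CO3) = 1/2 × 0.09212 = 0.04606 mol
mass of Na2CO3 = 0.04606 × 105.99 = 4.882 g

4.882 g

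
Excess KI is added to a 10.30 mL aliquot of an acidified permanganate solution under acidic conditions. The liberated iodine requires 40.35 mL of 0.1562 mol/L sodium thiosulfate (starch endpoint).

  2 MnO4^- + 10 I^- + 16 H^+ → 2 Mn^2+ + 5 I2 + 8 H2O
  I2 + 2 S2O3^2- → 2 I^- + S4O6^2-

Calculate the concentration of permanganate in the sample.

0.1224 mol/L

n(S2O3^2-) = 0.04035 × 0.1562 = 6.303 × 10^-3 mol
n(I2) = n(S2O3^2-)/2 = 3.151 × 10^-3 mol
From the 2:5 ratio, n(MnO4^-) in the aliquot = 2/5 × 3.151 × 10^-3 = 1.261 × 10^-3 mol
[MnO4^-] = 1.261 × 10^-3 / 0.01030 = 0.1224 mol/L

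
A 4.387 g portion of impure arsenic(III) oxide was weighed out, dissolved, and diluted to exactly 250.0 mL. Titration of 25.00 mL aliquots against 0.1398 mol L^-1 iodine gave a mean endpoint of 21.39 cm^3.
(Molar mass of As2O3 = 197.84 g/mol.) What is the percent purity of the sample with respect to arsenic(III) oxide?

67.43 %

As2O3 + 2 I2 + 2 H2O → As2O5 + 4 HI
n(I2) per titration = 0.02139 × 0.1398 = 2.990 × 10^-3 mol
From the 1:2 ratio, n(As2O3) in each aliquot = 1/2 × 2.990 × 10^-3 = 1.495 × 10^-3 mol
n(As2O3) in the whole flask = 1.495 × 10^-3 × 250.0/25.00 = 0.01495 mol
mass of As2O3 = 0.01495 × 197.84 = 2.958 g
% As2O3 = 2.958 / 4.387 × 100 = 67.43 %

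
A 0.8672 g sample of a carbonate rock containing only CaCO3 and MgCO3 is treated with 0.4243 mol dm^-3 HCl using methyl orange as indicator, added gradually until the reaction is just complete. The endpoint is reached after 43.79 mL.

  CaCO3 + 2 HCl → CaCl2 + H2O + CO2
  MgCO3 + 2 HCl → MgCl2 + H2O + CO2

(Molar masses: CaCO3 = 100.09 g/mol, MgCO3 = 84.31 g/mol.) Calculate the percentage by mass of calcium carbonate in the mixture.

n(HCl) = 0.04379 × 0.4243 = 0.01858 mol
Let x = n(CaCO3), y = n(MgCO3).
Titrant: 2x + 2y = 0.01858;  mass: 100.09x + 84.31y = 0.8672
Solving, x = 5.320 × 10^-3 mol, y = 3.970 × 10^-3 mol
mass of CaCO3 = 5.320 × 10^-3 × 100.09 = 0.5325 g
% CaCO3 = 0.5325 / 0.8672 × 100 = 61.41 %

61.41 %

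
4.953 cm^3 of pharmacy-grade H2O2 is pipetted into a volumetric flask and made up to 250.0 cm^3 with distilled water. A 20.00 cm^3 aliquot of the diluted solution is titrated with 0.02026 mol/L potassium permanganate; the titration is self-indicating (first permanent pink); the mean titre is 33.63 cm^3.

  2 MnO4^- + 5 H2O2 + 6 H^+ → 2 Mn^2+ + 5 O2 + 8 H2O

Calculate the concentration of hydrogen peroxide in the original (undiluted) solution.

n(KMnO4) = 0.03363 × 0.02026 = 6.813 × 10^-4 mol
From the 5:2 ratio, n(H2O2) in the aliquot = 5/2 × 6.813 × 10^-4 = 1.703 × 10^-3 mol
[H2O2]_dilute = 1.703 × 10^-3 / 0.02000 = 0.08517 mol/L
Dilution factor = 250.0 / 4.953 = 50.47
[H2O2]_stock = 0.08517 × 50.47 = 4.299 mol/L

4.299 mol/L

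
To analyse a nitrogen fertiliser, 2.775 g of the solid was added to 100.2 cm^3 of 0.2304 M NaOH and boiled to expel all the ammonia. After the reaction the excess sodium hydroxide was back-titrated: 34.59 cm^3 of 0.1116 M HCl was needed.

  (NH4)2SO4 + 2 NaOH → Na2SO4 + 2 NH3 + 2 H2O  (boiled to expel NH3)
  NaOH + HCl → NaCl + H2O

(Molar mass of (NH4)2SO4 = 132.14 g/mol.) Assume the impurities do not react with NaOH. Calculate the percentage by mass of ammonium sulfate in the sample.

n(NaOH) added = 0.1002 × 0.2304 = 0.02309 mol
n(HCl) used in back-titration = 0.03459 × 0.1116 = 3.860 × 10^-3 mol
n(NaOH) left over = 3.860 × 10^-3 mol (1:1 ratio)
n(NaOH) consumed by analyte = 0.02309 − 3.860 × 10^-3 = 0.01923 mol
From the 1:2 ratio, n((NH4)2SO4) = 1/2 × 0.01923 = 9.613 × 10^-3 mol
mass of (NH4)2SO4 = 9.613 × 10^-3 × 132.14 = 1.270 g
% (NH4)2SO4 = 1.270 / 2.775 × 100 = 45.77 %

45.77 %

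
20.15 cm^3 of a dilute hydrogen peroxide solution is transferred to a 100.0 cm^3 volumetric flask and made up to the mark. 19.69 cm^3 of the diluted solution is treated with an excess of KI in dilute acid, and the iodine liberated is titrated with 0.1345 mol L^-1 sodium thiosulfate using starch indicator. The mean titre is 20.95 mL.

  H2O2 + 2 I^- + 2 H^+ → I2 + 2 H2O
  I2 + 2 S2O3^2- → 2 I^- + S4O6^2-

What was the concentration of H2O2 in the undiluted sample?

0.3551 mol/L

n(S2O3^2-) = 0.02095 × 0.1345 = 2.818 × 10^-3 mol
n(I2) = n(S2O3^2-)/2 = 1.409 × 10^-3 mol
n(H2O2) in the aliquot = 1.409 × 10^-3 mol (1:1 ratio)
[H2O2]_dilute = 1.409 × 10^-3 / 0.01969 = 0.07155 mol/L
[H2O2]_original = 0.07155 × 100.0/20.15 = 0.3551 mol/L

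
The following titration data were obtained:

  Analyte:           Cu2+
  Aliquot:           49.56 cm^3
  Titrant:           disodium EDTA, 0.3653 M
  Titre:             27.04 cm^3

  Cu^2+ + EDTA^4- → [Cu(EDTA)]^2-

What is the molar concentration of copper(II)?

0.1993 M

n(EDTA) = 0.02704 L × 0.3653 mol/L = 9.878 × 10^-3 mol
n(Cu2+) = 9.878 × 10^-3 mol (1:1 mole ratio)
[Cu2+] = 9.878 × 10^-3 mol / 0.04956 L = 0.1993 mol/L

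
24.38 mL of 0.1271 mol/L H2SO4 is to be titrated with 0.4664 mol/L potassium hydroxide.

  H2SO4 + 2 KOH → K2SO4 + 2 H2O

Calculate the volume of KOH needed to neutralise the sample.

n(H2SO4) = 0.02438 L × 0.1271 mol/L = 3.099 × 10^-3 mol
From the 2:1 stoichiometry, n(KOH) = 2/1 × 3.099 × 10^-3 = 6.197 × 10^-3 mol
V(KOH) = 6.197 × 10^-3 mol / 0.4664 mol/L = 0.01329 L = 13.29 mL

13.29 mL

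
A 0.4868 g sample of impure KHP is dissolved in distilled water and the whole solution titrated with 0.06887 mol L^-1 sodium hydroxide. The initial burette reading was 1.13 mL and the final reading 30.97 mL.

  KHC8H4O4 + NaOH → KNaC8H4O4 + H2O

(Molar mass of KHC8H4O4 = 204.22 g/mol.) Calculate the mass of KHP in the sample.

0.4197 g

n(NaOH) = 0.02984 L × 0.06887 mol/L = 2.055 × 10^-3 mol
n(KHC8H4O4) = 2.055 × 10^-3 mol (1:1 ratio)
mass of KHC8H4O4 = 2.055 × 10^-3 × 204.22 g/mol = 0.4197 g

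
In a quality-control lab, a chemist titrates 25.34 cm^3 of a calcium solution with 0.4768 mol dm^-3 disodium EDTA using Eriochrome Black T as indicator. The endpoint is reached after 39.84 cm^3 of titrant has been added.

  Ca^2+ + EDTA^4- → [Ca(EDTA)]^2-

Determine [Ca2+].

n(EDTA) = 0.03984 L × 0.4768 mol/L = 0.01900 mol
n(Ca2+) = 0.01900 mol (1:1 mole ratio)
[Ca2+] = 0.01900 mol / 0.02534 L = 0.7496 mol/L

0.7496 mol/L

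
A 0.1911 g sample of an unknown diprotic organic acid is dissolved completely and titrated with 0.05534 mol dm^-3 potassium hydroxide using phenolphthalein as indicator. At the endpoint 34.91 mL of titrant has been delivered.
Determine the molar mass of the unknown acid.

n(KOH) = 0.03491 L × 0.05534 mol/L = 1.932 × 10^-3 mol
From the 1:2 ratio, n(H2A) = 1/2 × 1.932 × 10^-3 = 9.660 × 10^-4 mol
M = m / n = 0.1911 g / 9.660 × 10^-4 mol = 197.8 g/mol

197.8 g/mol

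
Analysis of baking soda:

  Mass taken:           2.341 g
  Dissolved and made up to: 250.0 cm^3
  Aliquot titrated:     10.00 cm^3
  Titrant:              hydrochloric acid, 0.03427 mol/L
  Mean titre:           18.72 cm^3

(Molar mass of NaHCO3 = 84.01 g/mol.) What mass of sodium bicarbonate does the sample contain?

1.347 g

NaHCO3 + HCl → NaCl + H2O + CO2
n(HCl) per titration = 0.01872 × 0.03427 = 6.415 × 10^-4 mol
n(NaHCO3) in each aliquot = 6.415 × 10^-4 mol (1:1 ratio)
n(NaHCO3) in the whole flask = 6.415 × 10^-4 × 250.0/10.00 = 0.01604 mol
mass of NaHCO3 = 0.01604 × 84.01 = 1.347 g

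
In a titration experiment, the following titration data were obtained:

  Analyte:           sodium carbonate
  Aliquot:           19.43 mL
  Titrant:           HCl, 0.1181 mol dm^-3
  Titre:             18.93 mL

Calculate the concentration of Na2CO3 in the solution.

0.05753 mol/L

Na2CO3 + 2 HCl → 2 NaCl + H2O + CO2
n(HCl) = 0.01893 L × 0.1181 mol/L = 2.236 × 10^-3 mol
From the 1:2 mole ratio, n(Na2CO3) = 1/2 × 2.236 × 10^-3 = 1.118 × 10^-3 mol
[Na2CO3] = 1.118 × 10^-3 mol / 0.01943 L = 0.05753 mol/L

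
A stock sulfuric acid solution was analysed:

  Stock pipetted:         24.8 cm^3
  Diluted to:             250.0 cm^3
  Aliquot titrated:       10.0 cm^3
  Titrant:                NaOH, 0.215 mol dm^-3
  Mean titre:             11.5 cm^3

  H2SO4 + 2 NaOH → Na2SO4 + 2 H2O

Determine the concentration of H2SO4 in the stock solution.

1.25 mol/L

n(NaOH) = 0.0115 × 0.215 = 2.47 × 10^-3 mol
From the 1:2 ratio, n(H2SO4) in the aliquot = 1/2 × 2.47 × 10^-3 = 1.24 × 10^-3 mol
[H2SO4]_dilute = 1.24 × 10^-3 / 0.0100 = 0.124 mol/L
Dilution factor = 250.0 / 24.8 = 10.08
[H2SO4]_stock = 0.124 × 10.08 = 1.25 mol/L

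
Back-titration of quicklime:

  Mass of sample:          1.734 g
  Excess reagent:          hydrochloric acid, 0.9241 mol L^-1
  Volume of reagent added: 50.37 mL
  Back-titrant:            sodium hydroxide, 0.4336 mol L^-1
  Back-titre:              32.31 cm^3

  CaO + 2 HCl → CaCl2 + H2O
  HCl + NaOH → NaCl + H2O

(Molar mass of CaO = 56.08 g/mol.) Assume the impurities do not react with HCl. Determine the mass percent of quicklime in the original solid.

n(HCl) added = 0.05037 × 0.9241 = 0.04655 mol
n(NaOH) used in back-titration = 0.03231 × 0.4336 = 0.01401 mol
n(HCl) left over = 0.01401 mol (1:1 ratio)
n(HCl) consumed by analyte = 0.04655 − 0.01401 = 0.03254 mol
From the 1:2 ratio, n(CaO) = 1/2 × 0.03254 = 0.01627 mol
mass of CaO = 0.01627 × 56.08 = 0.9123 g
% CaO = 0.9123 / 1.734 × 100 = 52.62 %

52.62 %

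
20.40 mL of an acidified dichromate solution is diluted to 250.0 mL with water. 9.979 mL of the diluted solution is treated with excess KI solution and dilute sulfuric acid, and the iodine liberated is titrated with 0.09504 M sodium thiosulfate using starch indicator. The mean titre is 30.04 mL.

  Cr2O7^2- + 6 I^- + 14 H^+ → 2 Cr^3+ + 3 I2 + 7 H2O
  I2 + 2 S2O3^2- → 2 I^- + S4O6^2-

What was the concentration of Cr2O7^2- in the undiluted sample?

0.5844 M

n(S2O3^2-) = 0.03004 × 0.09504 = 2.855 × 10^-3 mol
n(I2) = n(S2O3^2-)/2 = 1.428 × 10^-3 mol
From the 1:3 ratio, n(Cr2O7^2-) in the aliquot = 1/3 × 1.428 × 10^-3 = 4.758 × 10^-4 mol
[Cr2O7^2-]_dilute = 4.758 × 10^-4 / 0.009979 = 0.04768 mol/L
[Cr2O7^2-]_original = 0.04768 × 250.0/20.40 = 0.5844 mol/L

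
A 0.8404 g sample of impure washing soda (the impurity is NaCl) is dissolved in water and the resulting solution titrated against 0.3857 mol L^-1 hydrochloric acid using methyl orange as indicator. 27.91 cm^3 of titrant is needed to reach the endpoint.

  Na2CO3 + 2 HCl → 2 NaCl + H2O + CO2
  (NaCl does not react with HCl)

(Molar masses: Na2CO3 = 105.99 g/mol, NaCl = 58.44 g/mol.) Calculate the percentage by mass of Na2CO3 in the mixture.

n(HCl) = 0.02791 × 0.3857 = 0.01076 mol
Let x = n(Na2CO3), y = n(NaCl).
Titrant: 2x = 0.01076;  mass: 105.99x + 58.44y = 0.8404
Solving, x = 5.382 × 10^-3 mol, y = 4.619 × 10^-3 mol
mass of Na2CO3 = 5.382 × 10^-3 × 105.99 = 0.5705 g
% Na2CO3 = 0.5705 / 0.8404 × 100 = 67.88 %

67.88 %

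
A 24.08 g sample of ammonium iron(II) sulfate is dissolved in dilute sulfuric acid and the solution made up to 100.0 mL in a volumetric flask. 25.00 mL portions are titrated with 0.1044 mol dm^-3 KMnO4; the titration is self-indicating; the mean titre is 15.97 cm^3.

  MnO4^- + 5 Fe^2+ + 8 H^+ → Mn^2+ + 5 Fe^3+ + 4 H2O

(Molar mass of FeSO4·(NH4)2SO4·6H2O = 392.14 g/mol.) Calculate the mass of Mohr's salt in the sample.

n(KMnO4) per titration = 0.01597 × 0.1044 = 1.667 × 10^-3 mol
From the 5:1 ratio, n(FeSO4·(NH4)2SO4·6H2O) in each aliquot = 5/1 × 1.667 × 10^-3 = 8.336 × 10^-3 mol
n(FeSO4·(NH4)2SO4·6H2O) in the whole flask = 8.336 × 10^-3 × 100.0/25.00 = 0.03335 mol
mass of FeSO4·(NH4)2SO4·6H2O = 0.03335 × 392.14 = 13.08 g

13.08 g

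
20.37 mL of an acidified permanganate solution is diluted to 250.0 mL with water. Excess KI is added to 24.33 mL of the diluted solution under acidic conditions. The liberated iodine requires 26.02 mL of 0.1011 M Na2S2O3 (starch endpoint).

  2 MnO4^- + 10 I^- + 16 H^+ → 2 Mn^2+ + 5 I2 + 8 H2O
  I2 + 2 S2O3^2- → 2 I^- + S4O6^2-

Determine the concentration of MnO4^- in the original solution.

0.2654 M

n(S2O3^2-) = 0.02602 × 0.1011 = 2.631 × 10^-3 mol
n(I2) = n(S2O3^2-)/2 = 1.315 × 10^-3 mol
From the 2:5 ratio, n(MnO4^-) in the aliquot = 2/5 × 1.315 × 10^-3 = 5.261 × 10^-4 mol
[MnO4^-]_dilute = 5.261 × 10^-4 / 0.02433 = 0.02162 mol/L
[MnO4^-]_original = 0.02162 × 250.0/20.37 = 0.2654 mol/L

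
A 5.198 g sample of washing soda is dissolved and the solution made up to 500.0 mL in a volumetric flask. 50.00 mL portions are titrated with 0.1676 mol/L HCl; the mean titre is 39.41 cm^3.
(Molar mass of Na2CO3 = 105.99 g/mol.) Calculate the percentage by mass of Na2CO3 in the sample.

67.34 %

Na2CO3 + 2 HCl → 2 NaCl + H2O + CO2
n(HCl) per titration = 0.03941 × 0.1676 = 6.605 × 10^-3 mol
From the 1:2 ratio, n(Na2CO3) in each aliquot = 1/2 × 6.605 × 10^-3 = 3.303 × 10^-3 mol
n(Na2CO3) in the whole flask = 3.303 × 10^-3 × 500.0/50.00 = 0.03303 mol
mass of Na2CO3 = 0.03303 × 105.99 = 3.500 g
% Na2CO3 = 3.500 / 5.198 × 100 = 67.34 %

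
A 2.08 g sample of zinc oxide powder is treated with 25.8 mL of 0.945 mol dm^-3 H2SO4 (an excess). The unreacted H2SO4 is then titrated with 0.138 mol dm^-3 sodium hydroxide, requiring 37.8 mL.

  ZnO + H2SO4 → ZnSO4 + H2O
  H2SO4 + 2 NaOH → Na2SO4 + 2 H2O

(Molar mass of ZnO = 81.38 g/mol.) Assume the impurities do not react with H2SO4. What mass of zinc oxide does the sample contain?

n(H2SO4) added = 0.0258 × 0.945 = 0.0244 mol
n(NaOH) used in back-titration = 0.0378 × 0.138 = 5.22 × 10^-3 mol
From the 1:2 ratio, n(H2SO4) left over = 1/2 × 5.22 × 10^-3 = 2.61 × 10^-3 mol
n(H2SO4) consumed by analyte = 0.0244 − 2.61 × 10^-3 = 0.0218 mol
n(ZnO) = 0.0218 mol (1:1 ratio)
mass of ZnO = 0.0218 × 81.38 = 1.77 g

1.77 g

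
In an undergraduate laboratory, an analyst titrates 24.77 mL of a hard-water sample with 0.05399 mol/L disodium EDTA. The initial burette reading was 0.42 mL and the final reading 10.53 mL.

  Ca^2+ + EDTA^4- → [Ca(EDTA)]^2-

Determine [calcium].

n(EDTA) = 0.01011 L × 0.05399 mol/L = 5.458 × 10^-4 mol
n(Ca2+) = 5.458 × 10^-4 mol (1:1 mole ratio)
[Ca2+] = 5.458 × 10^-4 mol / 0.02477 L = 0.02204 mol/L

0.02204 mol/L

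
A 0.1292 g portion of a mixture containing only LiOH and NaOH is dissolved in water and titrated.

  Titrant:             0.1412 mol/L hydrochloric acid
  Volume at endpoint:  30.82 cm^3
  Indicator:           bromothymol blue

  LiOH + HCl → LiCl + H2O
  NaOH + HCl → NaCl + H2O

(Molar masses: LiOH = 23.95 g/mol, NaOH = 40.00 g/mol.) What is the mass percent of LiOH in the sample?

n(HCl) = 0.03082 × 0.1412 = 4.352 × 10^-3 mol
Let x = n(LiOH), y = n(NaOH).
Titrant: 1x + 1y = 4.352 × 10^-3;  mass: 23.95x + 40.00y = 0.1292
Solving, x = 2.796 × 10^-3 mol, y = 1.556 × 10^-3 mol
mass of LiOH = 2.796 × 10^-3 × 23.95 = 0.06696 g
% LiOH = 0.06696 / 0.1292 × 100 = 51.82 %

51.82 %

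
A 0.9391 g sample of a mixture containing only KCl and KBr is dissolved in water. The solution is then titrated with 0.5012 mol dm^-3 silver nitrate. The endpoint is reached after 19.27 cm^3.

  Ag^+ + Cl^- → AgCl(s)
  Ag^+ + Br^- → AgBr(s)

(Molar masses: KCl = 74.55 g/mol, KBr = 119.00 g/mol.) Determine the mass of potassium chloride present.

0.3526 g

n(AgNO3) = 0.01927 × 0.5012 = 9.658 × 10^-3 mol
Let x = n(KCl), y = n(KBr).
Titrant: 1x + 1y = 9.658 × 10^-3;  mass: 74.55x + 119.00y = 0.9391
Solving, x = 4.729 × 10^-3 mol, y = 4.929 × 10^-3 mol
mass of KCl = 4.729 × 10^-3 × 74.55 = 0.3526 g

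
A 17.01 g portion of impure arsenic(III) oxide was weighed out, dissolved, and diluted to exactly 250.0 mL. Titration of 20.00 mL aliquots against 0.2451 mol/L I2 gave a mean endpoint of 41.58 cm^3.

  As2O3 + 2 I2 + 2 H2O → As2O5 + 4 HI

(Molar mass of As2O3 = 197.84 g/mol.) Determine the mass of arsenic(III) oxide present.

12.60 g

n(I2) per titration = 0.04158 × 0.2451 = 0.01019 mol
From the 1:2 ratio, n(As2O3) in each aliquot = 1/2 × 0.01019 = 5.096 × 10^-3 mol
n(As2O3) in the whole flask = 5.096 × 10^-3 × 250.0/20.00 = 0.06370 mol
mass of As2O3 = 0.06370 × 197.84 = 12.60 g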